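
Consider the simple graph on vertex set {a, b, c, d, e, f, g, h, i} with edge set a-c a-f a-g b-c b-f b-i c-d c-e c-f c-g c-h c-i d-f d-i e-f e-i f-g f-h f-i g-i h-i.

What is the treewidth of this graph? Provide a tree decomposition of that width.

Each bag holds 4 vertices, so the decomposition has width 3, which upper-bounds the treewidth. For the lower bound, the 4 vertices {a, c, f, g} are pairwise adjacent, and any tree decomposition puts a clique entirely inside one bag — forcing width ≥ 3. Hence tw(G) = 3 exactly.

Treewidth 3.
One optimal decomposition is:
Bags: B1 = {c, d, f, i}  B2 = {c, e, f, i}  B3 = {b, c, f, i}  B4 = {c, f, g, i}  B5 = {c, f, h, i}  B6 = {a, c, f, g}
Tree: B1–B2, B1–B3, B2–B4, B2–B5, B4–B6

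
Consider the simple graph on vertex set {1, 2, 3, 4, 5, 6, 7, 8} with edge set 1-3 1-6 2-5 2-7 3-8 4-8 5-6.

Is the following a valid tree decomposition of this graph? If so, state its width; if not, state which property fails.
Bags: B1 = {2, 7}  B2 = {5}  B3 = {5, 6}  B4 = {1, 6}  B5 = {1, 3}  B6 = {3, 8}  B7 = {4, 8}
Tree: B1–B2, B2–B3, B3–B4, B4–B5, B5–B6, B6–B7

No — edge (2,5) lies in no bag.

A tree decomposition must satisfy three properties: every vertex lies in some bag; for every edge, both endpoints lie together in some bag; and for every vertex, the bags containing it form a connected subtree. Here edge (2,5) lies in no bag, so the decomposition is invalid.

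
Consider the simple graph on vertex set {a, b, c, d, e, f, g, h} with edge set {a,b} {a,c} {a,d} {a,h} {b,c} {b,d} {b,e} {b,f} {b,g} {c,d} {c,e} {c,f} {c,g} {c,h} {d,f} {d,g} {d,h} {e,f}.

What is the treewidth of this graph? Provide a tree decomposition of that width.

The largest bag has 4 vertices, giving width 3; this decomposition certifies tw(G) ≤ 3. For the lower bound, the 4 vertices {a, c, d, h} are pairwise adjacent, and any tree decomposition puts a clique entirely inside one bag — forcing width ≥ 3. Combining the bounds, tw(G) = 3.

Treewidth 3.
One optimal decomposition is:
Bags: B1 = {a, b, c, d}  B2 = {b, c, d, g}  B3 = {b, c, d, f}  B4 = {b, c, e, f}  B5 = {a, c, d, h}
Tree: B1–B2, B2–B3, B3–B4, B1–B5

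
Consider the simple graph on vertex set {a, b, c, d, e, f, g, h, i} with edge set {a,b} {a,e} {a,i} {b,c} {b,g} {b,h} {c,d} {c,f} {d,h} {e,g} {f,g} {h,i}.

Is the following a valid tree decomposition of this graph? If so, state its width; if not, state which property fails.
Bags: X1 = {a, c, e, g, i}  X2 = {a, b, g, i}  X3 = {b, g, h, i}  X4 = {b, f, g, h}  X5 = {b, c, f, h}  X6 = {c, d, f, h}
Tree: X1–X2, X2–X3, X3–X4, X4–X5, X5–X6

A tree decomposition must satisfy three properties: every vertex lies in some bag; for every edge, both endpoints lie together in some bag; and for every vertex, the bags containing it form a connected subtree. Here bags containing vertex c are not connected in the tree, so the decomposition is invalid.

No — bags containing vertex c are not connected in the tree.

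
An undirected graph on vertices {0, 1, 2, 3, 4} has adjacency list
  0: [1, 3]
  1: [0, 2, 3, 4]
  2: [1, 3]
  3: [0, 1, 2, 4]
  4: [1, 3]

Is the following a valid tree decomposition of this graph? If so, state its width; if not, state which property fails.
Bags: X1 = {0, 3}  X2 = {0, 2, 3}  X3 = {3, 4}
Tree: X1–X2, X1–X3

A tree decomposition must satisfy three properties: every vertex lies in some bag; for every edge, both endpoints lie together in some bag; and for every vertex, the bags containing it form a connected subtree. Here vertex 1 appears in no bag, so the decomposition is invalid.

No — vertex 1 appears in no bag.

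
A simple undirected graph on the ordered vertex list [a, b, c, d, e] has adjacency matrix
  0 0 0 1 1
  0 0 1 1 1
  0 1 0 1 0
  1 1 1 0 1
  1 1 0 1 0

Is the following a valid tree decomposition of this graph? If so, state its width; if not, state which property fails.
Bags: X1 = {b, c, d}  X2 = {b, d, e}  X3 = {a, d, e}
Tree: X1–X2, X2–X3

Checking the three conditions: (i) the bags cover all of {a, b, c, d, e}; (ii) for each edge, some bag contains both endpoints; (iii) the bags containing any fixed vertex form a subtree. All hold, so the decomposition is valid with width 3 − 1 = 2.

Yes; width 2.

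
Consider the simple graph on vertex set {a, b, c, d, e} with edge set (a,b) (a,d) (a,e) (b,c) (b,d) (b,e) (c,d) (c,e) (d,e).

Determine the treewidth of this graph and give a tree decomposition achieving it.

Treewidth 3.
Bags: B1 = {a, b, d, e}  B2 = {b, c, d, e}
Tree: B1–B2

Each bag holds 4 vertices, so the decomposition has width 3, which upper-bounds the treewidth. For the lower bound, the 4 vertices {b, c, d, e} are pairwise adjacent, and any tree decomposition puts a clique entirely inside one bag — forcing width ≥ 3. Hence tw(G) = 3 exactly.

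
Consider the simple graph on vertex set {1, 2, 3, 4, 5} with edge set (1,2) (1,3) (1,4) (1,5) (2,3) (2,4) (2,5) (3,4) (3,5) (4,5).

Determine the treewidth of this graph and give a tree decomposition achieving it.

A single bag containing all 5 vertices is trivially a valid decomposition of width 4. On the other hand G contains the 5-clique {1, 2, 3, 4, 5}. A clique must lie in a single bag of any decomposition, so no decomposition can have width below 4. Therefore the treewidth is 4.

Treewidth 4.
Bags: B1 = {1, 2, 3, 4, 5}
Tree: (single bag)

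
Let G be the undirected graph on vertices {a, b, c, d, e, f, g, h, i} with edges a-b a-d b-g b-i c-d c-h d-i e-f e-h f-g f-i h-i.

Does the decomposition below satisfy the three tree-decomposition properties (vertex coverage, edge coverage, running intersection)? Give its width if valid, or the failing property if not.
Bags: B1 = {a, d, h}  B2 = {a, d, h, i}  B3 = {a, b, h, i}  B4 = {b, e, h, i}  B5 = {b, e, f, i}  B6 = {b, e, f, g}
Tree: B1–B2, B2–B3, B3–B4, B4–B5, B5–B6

No — vertex c appears in no bag.

A tree decomposition must satisfy three properties: every vertex lies in some bag; for every edge, both endpoints lie together in some bag; and for every vertex, the bags containing it form a connected subtree. Here vertex c appears in no bag, so the decomposition is invalid.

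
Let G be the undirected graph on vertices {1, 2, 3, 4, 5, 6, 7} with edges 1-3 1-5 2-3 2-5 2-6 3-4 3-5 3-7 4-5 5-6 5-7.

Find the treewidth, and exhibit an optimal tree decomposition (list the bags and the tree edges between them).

Treewidth 2.
One such decomposition:
Bags: B1 = {2, 3, 5}  B2 = {3, 4, 5}  B3 = {1, 3, 5}  B4 = {2, 5, 6}  B5 = {3, 5, 7}
Tree: B1–B2, B1–B3, B1–B4, B2–B5

Every bag has size at most 3, so the width is 3 − 1 = 2 and tw(G) ≤ 2. Conversely, {1, 3, 5} is a clique of size 3, and the vertices of any clique must share a bag in every tree decomposition; so some bag has ≥ 3 vertices and tw(G) ≥ 2. The upper and lower bounds meet at 2, so that is the treewidth.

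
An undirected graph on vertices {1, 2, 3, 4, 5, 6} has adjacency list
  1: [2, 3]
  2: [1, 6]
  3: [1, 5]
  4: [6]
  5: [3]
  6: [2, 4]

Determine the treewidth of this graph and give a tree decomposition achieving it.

Every bag has size at most 2, so the width is 2 − 1 = 1 and tw(G) ≤ 1. Any graph with an edge has treewidth ≥ 1, and G has the edge 5–3. Hence tw(G) = 1 exactly.

Treewidth 1.
One such decomposition:
Bags: B1 = {3, 5}  B2 = {1, 3}  B3 = {1, 2}  B4 = {2, 6}  B5 = {4, 6}
Tree: B1–B2, B2–B3, B3–B4, B4–B5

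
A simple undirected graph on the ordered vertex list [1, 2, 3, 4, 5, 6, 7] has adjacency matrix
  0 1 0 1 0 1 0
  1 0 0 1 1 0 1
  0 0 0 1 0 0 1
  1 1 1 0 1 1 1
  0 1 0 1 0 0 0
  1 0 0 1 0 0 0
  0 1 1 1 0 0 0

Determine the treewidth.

2

A width-2 tree decomposition is:
Bags: B1 = {2, 4, 7}  B2 = {1, 2, 4}  B3 = {3, 4, 7}  B4 = {2, 4, 5}  B5 = {1, 4, 6}
Tree: B1–B2, B1–B3, B2–B4, B2–B5
The largest bag has 3 vertices, giving width 2; this decomposition certifies tw(G) ≤ 2. For the lower bound, the 3 vertices {1, 2, 4} are pairwise adjacent, and any tree decomposition puts a clique entirely inside one bag — forcing width ≥ 2. The upper and lower bounds meet at 2, so that is the treewidth.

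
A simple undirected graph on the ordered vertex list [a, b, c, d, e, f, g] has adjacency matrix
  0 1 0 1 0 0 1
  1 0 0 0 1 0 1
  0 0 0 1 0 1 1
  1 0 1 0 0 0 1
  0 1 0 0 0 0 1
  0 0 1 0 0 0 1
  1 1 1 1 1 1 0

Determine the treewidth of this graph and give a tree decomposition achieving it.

Treewidth 2.
One such decomposition:
Bags: B1 = {a, b, g}  B2 = {b, e, g}  B3 = {a, d, g}  B4 = {c, d, g}  B5 = {c, f, g}
Tree: B1–B2, B1–B3, B3–B4, B4–B5

The largest bag has 3 vertices, giving width 2; this decomposition certifies tw(G) ≤ 2. On the other hand G contains the 3-clique {c, d, g}. A clique must lie in a single bag of any decomposition, so no decomposition can have width below 2. The upper and lower bounds meet at 2, so that is the treewidth.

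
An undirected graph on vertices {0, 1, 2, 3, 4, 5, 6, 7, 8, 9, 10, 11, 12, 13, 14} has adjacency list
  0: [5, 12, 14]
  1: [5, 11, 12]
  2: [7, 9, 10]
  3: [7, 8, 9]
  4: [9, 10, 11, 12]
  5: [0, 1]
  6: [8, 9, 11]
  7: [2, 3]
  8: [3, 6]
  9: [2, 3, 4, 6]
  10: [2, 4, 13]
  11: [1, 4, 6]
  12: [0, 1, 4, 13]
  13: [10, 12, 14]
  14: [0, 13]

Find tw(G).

3

A width-3 tree decomposition is:
Bags: B1 = {0, 5, 13, 14}  B2 = {0, 5, 12, 13}  B3 = {1, 5, 12, 13}  B4 = {1, 10, 12, 13}  B5 = {1, 4, 10, 12}  B6 = {1, 4, 10, 11}  B7 = {2, 4, 10, 11}  B8 = {2, 4, 9, 11}  B9 = {2, 6, 9, 11}  B10 = {2, 6, 7, 9}  B11 = {3, 6, 7, 9}  B12 = {3, 6, 7, 8}
Tree: B1–B2, B2–B3, B3–B4, B4–B5, B5–B6, B6–B7, B7–B8, B8–B9, B9–B10, B10–B11, B11–B12
Each bag holds 4 vertices, so the decomposition has width 3, which upper-bounds the treewidth. For the lower bound: the 4 vertex sets {0,5,14}, {13}, {12}, {1,4,10,11} are disjoint, each induces a connected subgraph, and every pair is joined by at least one edge of G. Contracting each set to a single vertex therefore yields K_{4} as a minor, and since treewidth is minor-monotone, tw(G) ≥ tw(K_{4}) = 3. Hence tw(G) = 3 exactly.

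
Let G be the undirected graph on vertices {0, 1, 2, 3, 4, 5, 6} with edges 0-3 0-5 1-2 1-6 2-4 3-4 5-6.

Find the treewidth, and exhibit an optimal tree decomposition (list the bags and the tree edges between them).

The largest bag has 3 vertices, giving width 2; this decomposition certifies tw(G) ≤ 2. The edges 2–1–6–5–0–3–4–2 form a cycle, so G is not a tree and its treewidth is at least 2. The upper and lower bounds meet at 2, so that is the treewidth.

Treewidth 2.
One such decomposition:
Bags: B1 = {1, 2, 6}  B2 = {2, 5, 6}  B3 = {0, 2, 5}  B4 = {0, 2, 3}  B5 = {2, 3, 4}
Tree: B1–B2, B2–B3, B3–B4, B4–B5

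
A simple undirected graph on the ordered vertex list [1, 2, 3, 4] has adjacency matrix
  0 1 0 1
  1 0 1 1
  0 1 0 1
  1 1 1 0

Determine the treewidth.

A width-2 tree decomposition is:
Bags: B1 = {1, 2, 4}  B2 = {2, 3, 4}
Tree: B1–B2
The largest bag has 3 vertices, giving width 2; this decomposition certifies tw(G) ≤ 2. On the other hand G contains the 3-clique {1, 2, 4}. A clique must lie in a single bag of any decomposition, so no decomposition can have width below 2. Hence tw(G) = 2 exactly.

2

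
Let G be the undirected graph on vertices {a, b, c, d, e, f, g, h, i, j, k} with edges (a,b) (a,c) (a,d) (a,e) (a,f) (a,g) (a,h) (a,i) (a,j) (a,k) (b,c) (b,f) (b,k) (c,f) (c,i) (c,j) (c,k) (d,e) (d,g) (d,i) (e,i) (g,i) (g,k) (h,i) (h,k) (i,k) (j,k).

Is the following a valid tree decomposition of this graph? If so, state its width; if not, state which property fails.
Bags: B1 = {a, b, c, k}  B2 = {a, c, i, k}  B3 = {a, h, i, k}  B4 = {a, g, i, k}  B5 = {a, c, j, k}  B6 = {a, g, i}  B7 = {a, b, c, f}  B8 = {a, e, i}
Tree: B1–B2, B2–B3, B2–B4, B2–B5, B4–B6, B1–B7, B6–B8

A tree decomposition must satisfy three properties: every vertex lies in some bag; for every edge, both endpoints lie together in some bag; and for every vertex, the bags containing it form a connected subtree. Here vertex d appears in no bag, so the decomposition is invalid.

No — vertex d appears in no bag.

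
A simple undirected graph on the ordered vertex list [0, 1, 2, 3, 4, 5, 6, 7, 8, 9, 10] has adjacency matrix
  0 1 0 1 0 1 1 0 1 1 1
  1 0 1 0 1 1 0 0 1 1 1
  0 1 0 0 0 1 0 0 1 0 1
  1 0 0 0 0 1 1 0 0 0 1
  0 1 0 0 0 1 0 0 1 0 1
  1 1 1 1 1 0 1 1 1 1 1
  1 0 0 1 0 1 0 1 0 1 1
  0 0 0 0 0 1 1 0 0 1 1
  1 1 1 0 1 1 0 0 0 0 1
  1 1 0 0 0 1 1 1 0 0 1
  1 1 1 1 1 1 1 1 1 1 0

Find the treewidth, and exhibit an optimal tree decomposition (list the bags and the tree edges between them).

Every bag has size at most 5, so the width is 5 − 1 = 4 and tw(G) ≤ 4. For the lower bound, the 5 vertices {0, 1, 5, 8, 10} are pairwise adjacent, and any tree decomposition puts a clique entirely inside one bag — forcing width ≥ 4. Combining the bounds, tw(G) = 4.

Treewidth 4.
One such decomposition:
Bags: B1 = {0, 1, 5, 8, 10}  B2 = {0, 1, 5, 9, 10}  B3 = {1, 4, 5, 8, 10}  B4 = {0, 5, 6, 9, 10}  B5 = {1, 2, 5, 8, 10}  B6 = {0, 3, 5, 6, 10}  B7 = {5, 6, 7, 9, 10}
Tree: B1–B2, B1–B3, B2–B4, B1–B5, B4–B6, B4–B7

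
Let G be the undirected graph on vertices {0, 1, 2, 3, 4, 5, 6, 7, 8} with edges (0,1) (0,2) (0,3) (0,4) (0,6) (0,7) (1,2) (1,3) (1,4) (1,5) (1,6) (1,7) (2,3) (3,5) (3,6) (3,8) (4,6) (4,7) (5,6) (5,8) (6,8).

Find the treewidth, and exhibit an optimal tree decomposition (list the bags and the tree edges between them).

Treewidth 3.
One such decomposition:
Bags: B1 = {1, 3, 5, 6}  B2 = {0, 1, 3, 6}  B3 = {0, 1, 2, 3}  B4 = {0, 1, 4, 6}  B5 = {0, 1, 4, 7}  B6 = {3, 5, 6, 8}
Tree: B1–B2, B2–B3, B2–B4, B4–B5, B1–B6

The largest bag has 4 vertices, giving width 3; this decomposition certifies tw(G) ≤ 3. On the other hand G contains the 4-clique {3, 5, 6, 8}. A clique must lie in a single bag of any decomposition, so no decomposition can have width below 3. Combining the bounds, tw(G) = 3.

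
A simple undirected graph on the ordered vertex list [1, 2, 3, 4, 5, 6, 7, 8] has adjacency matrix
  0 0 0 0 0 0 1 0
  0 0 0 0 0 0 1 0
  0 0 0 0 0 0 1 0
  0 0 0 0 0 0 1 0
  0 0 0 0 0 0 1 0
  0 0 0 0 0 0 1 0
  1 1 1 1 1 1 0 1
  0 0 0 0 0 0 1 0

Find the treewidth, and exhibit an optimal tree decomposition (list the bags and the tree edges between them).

The largest bag has 2 vertices, giving width 1; this decomposition certifies tw(G) ≤ 1. Since G has at least one edge (e.g. 7–6), it is not an edgeless graph, so tw(G) ≥ 1. Therefore the treewidth is 1.

Treewidth 1.
Bags: B1 = {6, 7}  B2 = {4, 7}  B3 = {1, 7}  B4 = {3, 7}  B5 = {5, 7}  B6 = {2, 7}  B7 = {7, 8}
Tree: B1–B2, B2–B3, B1–B4, B4–B5, B4–B6, B6–B7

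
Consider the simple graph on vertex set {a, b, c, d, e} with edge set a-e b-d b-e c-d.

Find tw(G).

1

A width-1 tree decomposition is:
Bags: B1 = {b, e}  B2 = {a, e}  B3 = {b, d}  B4 = {c, d}
Tree: B1–B2, B1–B3, B3–B4
Each bag holds 2 vertices, so the decomposition has width 1, which upper-bounds the treewidth. G has an edge, so its treewidth is at least 1. Hence tw(G) = 1 exactly.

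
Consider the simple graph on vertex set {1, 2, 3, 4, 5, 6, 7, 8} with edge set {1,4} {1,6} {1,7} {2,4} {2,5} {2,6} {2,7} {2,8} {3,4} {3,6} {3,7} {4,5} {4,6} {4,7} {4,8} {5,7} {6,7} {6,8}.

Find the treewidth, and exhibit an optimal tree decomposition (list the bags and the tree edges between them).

Each bag holds 4 vertices, so the decomposition has width 3, which upper-bounds the treewidth. Conversely, {2, 4, 5, 7} is a clique of size 4, and the vertices of any clique must share a bag in every tree decomposition; so some bag has ≥ 4 vertices and tw(G) ≥ 3. Hence tw(G) = 3 exactly.

Treewidth 3.
Bags: B1 = {2, 4, 6, 7}  B2 = {3, 4, 6, 7}  B3 = {2, 4, 6, 8}  B4 = {2, 4, 5, 7}  B5 = {1, 4, 6, 7}
Tree: B1–B2, B1–B3, B1–B4, B2–B5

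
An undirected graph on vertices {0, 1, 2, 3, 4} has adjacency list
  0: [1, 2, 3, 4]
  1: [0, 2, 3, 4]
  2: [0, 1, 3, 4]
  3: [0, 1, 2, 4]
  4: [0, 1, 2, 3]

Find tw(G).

4

A width-4 tree decomposition is:
Bags: B1 = {0, 1, 2, 3, 4}
Tree: (single bag)
With just one bag of size 5, the width is 5 − 1 = 4, so tw(G) ≤ 4. Conversely, {0, 1, 2, 3, 4} is a clique of size 5, and the vertices of any clique must share a bag in every tree decomposition; so some bag has ≥ 5 vertices and tw(G) ≥ 4. Combining the bounds, tw(G) = 4.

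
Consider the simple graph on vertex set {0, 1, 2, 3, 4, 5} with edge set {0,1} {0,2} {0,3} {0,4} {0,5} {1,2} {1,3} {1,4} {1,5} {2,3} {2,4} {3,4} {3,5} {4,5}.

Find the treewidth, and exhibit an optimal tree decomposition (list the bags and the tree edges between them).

Treewidth 4.
Bags: B1 = {0, 1, 2, 3, 4}  B2 = {0, 1, 3, 4, 5}
Tree: B1–B2

Each bag holds 5 vertices, so the decomposition has width 4, which upper-bounds the treewidth. On the other hand G contains the 5-clique {0, 1, 2, 3, 4}. A clique must lie in a single bag of any decomposition, so no decomposition can have width below 4. The upper and lower bounds meet at 4, so that is the treewidth.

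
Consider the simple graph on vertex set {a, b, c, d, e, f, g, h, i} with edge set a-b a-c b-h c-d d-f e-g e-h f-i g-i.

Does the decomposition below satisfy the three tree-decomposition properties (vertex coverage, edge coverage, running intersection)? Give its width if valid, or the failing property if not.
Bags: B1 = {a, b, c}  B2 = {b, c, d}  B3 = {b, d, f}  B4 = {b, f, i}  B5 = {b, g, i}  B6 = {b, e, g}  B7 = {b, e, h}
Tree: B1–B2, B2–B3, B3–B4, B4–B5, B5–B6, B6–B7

Every vertex of G appears in some bag (union = {a, b, c, d, e, f, g, h, i}); every edge is covered by a bag; and for each vertex v the set of bags containing v is connected in the bag tree. The decomposition is therefore valid. The largest bag has 3 vertices, so the width is 2.

Yes; width 2.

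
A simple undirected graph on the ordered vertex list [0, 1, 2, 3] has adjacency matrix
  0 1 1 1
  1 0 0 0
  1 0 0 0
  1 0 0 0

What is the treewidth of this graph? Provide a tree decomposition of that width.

Each bag holds 2 vertices, so the decomposition has width 1, which upper-bounds the treewidth. Any graph with an edge has treewidth ≥ 1, and G has the edge 0–2. Therefore the treewidth is 1.

Treewidth 1.
Bags: B1 = {0, 2}  B2 = {0, 1}  B3 = {0, 3}
Tree: B1–B2, B1–B3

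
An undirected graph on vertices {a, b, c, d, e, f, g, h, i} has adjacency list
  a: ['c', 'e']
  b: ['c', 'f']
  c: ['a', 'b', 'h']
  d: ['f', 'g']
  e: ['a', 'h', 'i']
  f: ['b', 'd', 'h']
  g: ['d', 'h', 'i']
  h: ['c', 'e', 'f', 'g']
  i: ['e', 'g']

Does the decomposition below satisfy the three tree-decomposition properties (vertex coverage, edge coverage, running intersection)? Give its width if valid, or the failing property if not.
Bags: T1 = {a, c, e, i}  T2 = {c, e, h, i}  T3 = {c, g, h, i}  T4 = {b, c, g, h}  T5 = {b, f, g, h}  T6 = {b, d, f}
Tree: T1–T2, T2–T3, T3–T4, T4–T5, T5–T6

A tree decomposition must satisfy three properties: every vertex lies in some bag; for every edge, both endpoints lie together in some bag; and for every vertex, the bags containing it form a connected subtree. Here edge (g,d) lies in no bag, so the decomposition is invalid.

No — edge (g,d) lies in no bag.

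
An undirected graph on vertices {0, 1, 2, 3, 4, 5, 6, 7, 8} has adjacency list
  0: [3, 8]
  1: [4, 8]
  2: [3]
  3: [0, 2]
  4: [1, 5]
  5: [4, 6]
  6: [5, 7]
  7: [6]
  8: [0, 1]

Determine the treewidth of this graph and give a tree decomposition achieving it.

Each bag holds 2 vertices, so the decomposition has width 1, which upper-bounds the treewidth. Since G has at least one edge (e.g. 7–6), it is not an edgeless graph, so tw(G) ≥ 1. Therefore the treewidth is 1.

Treewidth 1.
One optimal decomposition is:
Bags: B1 = {6, 7}  B2 = {5, 6}  B3 = {4, 5}  B4 = {1, 4}  B5 = {1, 8}  B6 = {0, 8}  B7 = {0, 3}  B8 = {2, 3}
Tree: B1–B2, B2–B3, B3–B4, B4–B5, B5–B6, B6–B7, B7–B8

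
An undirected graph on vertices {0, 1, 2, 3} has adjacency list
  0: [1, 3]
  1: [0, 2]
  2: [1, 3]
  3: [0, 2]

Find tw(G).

2

A width-2 tree decomposition is:
Bags: B1 = {0, 1, 3}  B2 = {1, 2, 3}
Tree: B1–B2
The largest bag has 3 vertices, giving width 2; this decomposition certifies tw(G) ≤ 2. The edges 3–0–1–2–3 form a cycle, so G is not a tree and its treewidth is at least 2. The upper and lower bounds meet at 2, so that is the treewidth.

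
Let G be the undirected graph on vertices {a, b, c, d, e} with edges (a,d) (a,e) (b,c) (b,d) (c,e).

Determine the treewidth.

A width-2 tree decomposition is:
Bags: B1 = {a, d, e}  B2 = {c, d, e}  B3 = {b, c, d}
Tree: B1–B2, B2–B3
Each bag holds 3 vertices, so the decomposition has width 2, which upper-bounds the treewidth. The edges d–a–e–c–b–d form a cycle, so G is not a tree and its treewidth is at least 2. Hence tw(G) = 2 exactly.

2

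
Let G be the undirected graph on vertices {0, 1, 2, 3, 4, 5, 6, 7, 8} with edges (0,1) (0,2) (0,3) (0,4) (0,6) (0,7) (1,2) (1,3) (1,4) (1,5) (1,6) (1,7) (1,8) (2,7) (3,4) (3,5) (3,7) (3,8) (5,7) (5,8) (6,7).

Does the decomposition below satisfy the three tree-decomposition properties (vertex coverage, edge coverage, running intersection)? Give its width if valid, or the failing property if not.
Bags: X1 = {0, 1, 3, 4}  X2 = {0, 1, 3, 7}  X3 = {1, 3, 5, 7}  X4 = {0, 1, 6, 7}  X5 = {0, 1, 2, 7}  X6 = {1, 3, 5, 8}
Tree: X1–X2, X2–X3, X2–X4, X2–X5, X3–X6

Yes; width 3.

Vertex coverage: the bags together contain {0, 1, 2, 3, 4, 5, 6, 7, 8}, the full vertex set. Edge coverage: each edge of G has both endpoints in at least one bag. Running intersection: for every vertex, the bags containing it form a connected subtree. All three properties hold, so this is a valid tree decomposition of width max|bag| − 1 = 3, and hence tw(G) ≤ 3.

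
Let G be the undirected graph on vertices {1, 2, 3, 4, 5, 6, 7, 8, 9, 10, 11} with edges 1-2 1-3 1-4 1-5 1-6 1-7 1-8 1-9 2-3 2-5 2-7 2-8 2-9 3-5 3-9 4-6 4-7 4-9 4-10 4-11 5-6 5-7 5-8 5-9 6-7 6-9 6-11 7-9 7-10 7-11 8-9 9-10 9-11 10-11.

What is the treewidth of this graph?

A width-4 tree decomposition is:
Bags: B1 = {1, 4, 6, 7, 9}  B2 = {1, 5, 6, 7, 9}  B3 = {1, 2, 5, 7, 9}  B4 = {1, 2, 5, 8, 9}  B5 = {1, 2, 3, 5, 9}  B6 = {4, 6, 7, 9, 11}  B7 = {4, 7, 9, 10, 11}
Tree: B1–B2, B2–B3, B3–B4, B3–B5, B1–B6, B6–B7
The largest bag has 5 vertices, giving width 4; this decomposition certifies tw(G) ≤ 4. For the lower bound, the 5 vertices {1, 4, 6, 7, 9} are pairwise adjacent, and any tree decomposition puts a clique entirely inside one bag — forcing width ≥ 4. Hence tw(G) = 4 exactly.

4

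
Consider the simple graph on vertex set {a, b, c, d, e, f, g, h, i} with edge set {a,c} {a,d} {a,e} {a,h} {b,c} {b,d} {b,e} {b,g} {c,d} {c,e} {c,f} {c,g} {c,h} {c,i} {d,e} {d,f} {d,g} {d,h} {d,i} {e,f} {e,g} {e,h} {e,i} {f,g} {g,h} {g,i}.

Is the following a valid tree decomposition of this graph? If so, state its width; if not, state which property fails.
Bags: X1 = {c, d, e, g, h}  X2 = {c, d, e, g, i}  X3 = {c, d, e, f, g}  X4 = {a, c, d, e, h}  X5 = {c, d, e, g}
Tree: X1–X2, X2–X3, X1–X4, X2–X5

A tree decomposition must satisfy three properties: every vertex lies in some bag; for every edge, both endpoints lie together in some bag; and for every vertex, the bags containing it form a connected subtree. Here vertex b appears in no bag, so the decomposition is invalid.

No — vertex b appears in no bag.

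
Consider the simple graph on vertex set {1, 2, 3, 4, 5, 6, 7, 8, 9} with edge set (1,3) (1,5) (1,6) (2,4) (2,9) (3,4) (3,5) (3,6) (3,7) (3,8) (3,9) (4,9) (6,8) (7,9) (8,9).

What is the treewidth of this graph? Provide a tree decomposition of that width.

The largest bag has 3 vertices, giving width 2; this decomposition certifies tw(G) ≤ 2. On the other hand G contains the 3-clique {2, 4, 9}. A clique must lie in a single bag of any decomposition, so no decomposition can have width below 2. The upper and lower bounds meet at 2, so that is the treewidth.

Treewidth 2.
One optimal decomposition is:
Bags: B1 = {3, 8, 9}  B2 = {3, 6, 8}  B3 = {3, 4, 9}  B4 = {3, 7, 9}  B5 = {1, 3, 6}  B6 = {2, 4, 9}  B7 = {1, 3, 5}
Tree: B1–B2, B1–B3, B3–B4, B2–B5, B3–B6, B5–B7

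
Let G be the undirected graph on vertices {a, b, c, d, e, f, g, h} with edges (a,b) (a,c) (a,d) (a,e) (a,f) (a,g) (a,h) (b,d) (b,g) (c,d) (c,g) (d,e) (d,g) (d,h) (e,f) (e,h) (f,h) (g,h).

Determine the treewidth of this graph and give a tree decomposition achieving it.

Every bag has size at most 4, so the width is 4 − 1 = 3 and tw(G) ≤ 3. On the other hand G contains the 4-clique {a, d, g, h}. A clique must lie in a single bag of any decomposition, so no decomposition can have width below 3. The upper and lower bounds meet at 3, so that is the treewidth.

Treewidth 3.
Bags: B1 = {a, b, d, g}  B2 = {a, d, g, h}  B3 = {a, d, e, h}  B4 = {a, c, d, g}  B5 = {a, e, f, h}
Tree: B1–B2, B2–B3, B1–B4, B3–B5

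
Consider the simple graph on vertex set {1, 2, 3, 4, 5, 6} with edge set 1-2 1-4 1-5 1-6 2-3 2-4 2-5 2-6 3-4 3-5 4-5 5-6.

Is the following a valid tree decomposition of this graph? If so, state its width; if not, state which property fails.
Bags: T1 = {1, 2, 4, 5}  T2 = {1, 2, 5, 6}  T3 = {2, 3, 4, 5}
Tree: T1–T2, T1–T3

Yes; width 3.

Checking the three conditions: (i) the bags cover all of {1, 2, 3, 4, 5, 6}; (ii) for each edge, some bag contains both endpoints; (iii) the bags containing any fixed vertex form a subtree. All hold, so the decomposition is valid with width 4 − 1 = 3.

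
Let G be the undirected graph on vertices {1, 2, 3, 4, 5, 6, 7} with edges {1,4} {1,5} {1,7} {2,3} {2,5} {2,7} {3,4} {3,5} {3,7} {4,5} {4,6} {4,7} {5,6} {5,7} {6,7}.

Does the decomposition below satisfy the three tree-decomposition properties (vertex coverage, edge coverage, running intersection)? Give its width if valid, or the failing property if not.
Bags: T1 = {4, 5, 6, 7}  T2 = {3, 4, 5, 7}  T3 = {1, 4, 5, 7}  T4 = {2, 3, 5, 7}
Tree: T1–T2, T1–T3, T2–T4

Yes; width 3.

Checking the three conditions: (i) the bags cover all of {1, 2, 3, 4, 5, 6, 7}; (ii) for each edge, some bag contains both endpoints; (iii) the bags containing any fixed vertex form a subtree. All hold, so the decomposition is valid with width 4 − 1 = 3.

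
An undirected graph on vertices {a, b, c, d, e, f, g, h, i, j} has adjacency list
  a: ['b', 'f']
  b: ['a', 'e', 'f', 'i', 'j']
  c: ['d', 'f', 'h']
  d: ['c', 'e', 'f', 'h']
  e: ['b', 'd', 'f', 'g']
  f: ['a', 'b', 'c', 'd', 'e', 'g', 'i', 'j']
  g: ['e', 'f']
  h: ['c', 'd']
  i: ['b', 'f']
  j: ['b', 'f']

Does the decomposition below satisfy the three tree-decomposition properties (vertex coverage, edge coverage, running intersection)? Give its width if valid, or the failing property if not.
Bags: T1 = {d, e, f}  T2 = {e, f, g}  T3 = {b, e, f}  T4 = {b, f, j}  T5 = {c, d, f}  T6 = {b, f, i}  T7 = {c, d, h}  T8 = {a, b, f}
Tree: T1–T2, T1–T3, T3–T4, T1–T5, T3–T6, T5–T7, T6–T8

Checking the three conditions: (i) the bags cover all of {a, b, c, d, e, f, g, h, i, j}; (ii) for each edge, some bag contains both endpoints; (iii) the bags containing any fixed vertex form a subtree. All hold, so the decomposition is valid with width 3 − 1 = 2.

Yes; width 2.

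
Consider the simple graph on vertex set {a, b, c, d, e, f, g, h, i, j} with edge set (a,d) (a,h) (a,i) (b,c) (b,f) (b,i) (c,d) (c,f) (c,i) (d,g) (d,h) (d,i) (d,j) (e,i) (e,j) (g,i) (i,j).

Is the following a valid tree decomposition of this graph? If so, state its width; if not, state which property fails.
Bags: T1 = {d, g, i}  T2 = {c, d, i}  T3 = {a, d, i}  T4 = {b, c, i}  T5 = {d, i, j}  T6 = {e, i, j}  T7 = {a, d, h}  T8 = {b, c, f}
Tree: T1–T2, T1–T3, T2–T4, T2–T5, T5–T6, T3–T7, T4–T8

Yes; width 2.

Every vertex of G appears in some bag (union = {a, b, c, d, e, f, g, h, i, j}); every edge is covered by a bag; and for each vertex v the set of bags containing v is connected in the bag tree. The decomposition is therefore valid. The largest bag has 3 vertices, so the width is 2.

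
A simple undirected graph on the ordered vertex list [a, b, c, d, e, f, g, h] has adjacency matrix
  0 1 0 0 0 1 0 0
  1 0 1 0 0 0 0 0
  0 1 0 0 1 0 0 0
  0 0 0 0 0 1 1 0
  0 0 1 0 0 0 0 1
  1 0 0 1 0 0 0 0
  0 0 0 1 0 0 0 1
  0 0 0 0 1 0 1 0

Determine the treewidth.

2

A width-2 tree decomposition is:
Bags: B1 = {e, g, h}  B2 = {c, e, g}  B3 = {b, c, g}  B4 = {a, b, g}  B5 = {a, f, g}  B6 = {d, f, g}
Tree: B1–B2, B2–B3, B3–B4, B4–B5, B5–B6
The largest bag has 3 vertices, giving width 2; this decomposition certifies tw(G) ≤ 2. The edges g–h–e–c–b–a–f–d–g form a cycle, so G is not a tree and its treewidth is at least 2. Combining the bounds, tw(G) = 2.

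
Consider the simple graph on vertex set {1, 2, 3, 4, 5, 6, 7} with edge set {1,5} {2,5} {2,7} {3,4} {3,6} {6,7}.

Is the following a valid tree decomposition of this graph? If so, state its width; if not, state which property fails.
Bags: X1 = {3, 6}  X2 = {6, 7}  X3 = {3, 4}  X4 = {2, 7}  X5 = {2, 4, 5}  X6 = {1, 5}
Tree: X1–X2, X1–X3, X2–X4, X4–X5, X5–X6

No — bags containing vertex 4 are not connected in the tree.

A tree decomposition must satisfy three properties: every vertex lies in some bag; for every edge, both endpoints lie together in some bag; and for every vertex, the bags containing it form a connected subtree. Here bags containing vertex 4 are not connected in the tree, so the decomposition is invalid.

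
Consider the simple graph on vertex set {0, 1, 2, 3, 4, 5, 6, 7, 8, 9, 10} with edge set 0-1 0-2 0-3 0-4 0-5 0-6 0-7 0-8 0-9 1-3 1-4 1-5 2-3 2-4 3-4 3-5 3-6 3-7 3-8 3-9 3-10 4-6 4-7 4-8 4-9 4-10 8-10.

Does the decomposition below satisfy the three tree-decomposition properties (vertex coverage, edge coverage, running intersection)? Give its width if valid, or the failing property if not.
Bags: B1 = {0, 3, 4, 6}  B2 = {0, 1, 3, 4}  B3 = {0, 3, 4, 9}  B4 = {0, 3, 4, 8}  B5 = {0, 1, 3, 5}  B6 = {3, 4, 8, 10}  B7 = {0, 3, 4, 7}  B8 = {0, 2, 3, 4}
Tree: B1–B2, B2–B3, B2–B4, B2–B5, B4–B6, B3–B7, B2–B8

Yes; width 3.

Vertex coverage: the bags together contain {0, 1, 2, 3, 4, 5, 6, 7, 8, 9, 10}, the full vertex set. Edge coverage: each edge of G has both endpoints in at least one bag. Running intersection: for every vertex, the bags containing it form a connected subtree. All three properties hold, so this is a valid tree decomposition of width max|bag| − 1 = 3, and hence tw(G) ≤ 3.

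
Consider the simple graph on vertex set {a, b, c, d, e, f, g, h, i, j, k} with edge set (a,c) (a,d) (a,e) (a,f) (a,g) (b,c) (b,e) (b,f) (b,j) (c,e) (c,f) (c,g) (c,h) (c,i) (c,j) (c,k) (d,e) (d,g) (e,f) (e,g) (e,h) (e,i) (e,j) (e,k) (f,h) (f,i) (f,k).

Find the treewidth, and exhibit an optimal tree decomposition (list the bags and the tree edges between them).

Each bag holds 4 vertices, so the decomposition has width 3, which upper-bounds the treewidth. Conversely, {a, d, e, g} is a clique of size 4, and the vertices of any clique must share a bag in every tree decomposition; so some bag has ≥ 4 vertices and tw(G) ≥ 3. The upper and lower bounds meet at 3, so that is the treewidth.

Treewidth 3.
One such decomposition:
Bags: B1 = {c, e, f, k}  B2 = {a, c, e, f}  B3 = {a, c, e, g}  B4 = {c, e, f, i}  B5 = {b, c, e, f}  B6 = {a, d, e, g}  B7 = {c, e, f, h}  B8 = {b, c, e, j}
Tree: B1–B2, B2–B3, B1–B4, B2–B5, B3–B6, B1–B7, B5–B8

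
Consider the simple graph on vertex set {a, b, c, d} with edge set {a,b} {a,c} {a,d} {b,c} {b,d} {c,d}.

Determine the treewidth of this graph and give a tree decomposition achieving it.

Treewidth 3.
One optimal decomposition is:
Bags: B1 = {a, b, c, d}
Tree: (single bag)

With just one bag of size 4, the width is 4 − 1 = 3, so tw(G) ≤ 3. Conversely, {a, b, c, d} is a clique of size 4, and the vertices of any clique must share a bag in every tree decomposition; so some bag has ≥ 4 vertices and tw(G) ≥ 3. Combining the bounds, tw(G) = 3.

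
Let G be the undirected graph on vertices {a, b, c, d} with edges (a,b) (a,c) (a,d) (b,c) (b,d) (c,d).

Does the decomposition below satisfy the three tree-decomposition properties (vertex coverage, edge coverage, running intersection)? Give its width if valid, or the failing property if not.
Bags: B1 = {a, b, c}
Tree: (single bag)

No — vertex d appears in no bag.

A tree decomposition must satisfy three properties: every vertex lies in some bag; for every edge, both endpoints lie together in some bag; and for every vertex, the bags containing it form a connected subtree. Here vertex d appears in no bag, so the decomposition is invalid.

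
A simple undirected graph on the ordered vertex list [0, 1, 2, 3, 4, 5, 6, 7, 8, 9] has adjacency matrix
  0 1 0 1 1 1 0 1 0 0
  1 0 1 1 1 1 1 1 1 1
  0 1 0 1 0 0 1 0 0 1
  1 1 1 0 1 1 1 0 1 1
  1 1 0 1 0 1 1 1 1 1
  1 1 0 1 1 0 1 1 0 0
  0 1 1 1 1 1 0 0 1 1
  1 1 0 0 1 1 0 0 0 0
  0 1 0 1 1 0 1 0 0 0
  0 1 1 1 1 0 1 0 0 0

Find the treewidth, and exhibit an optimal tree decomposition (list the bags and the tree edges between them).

Each bag holds 5 vertices, so the decomposition has width 4, which upper-bounds the treewidth. For the lower bound, the 5 vertices {1, 2, 3, 6, 9} are pairwise adjacent, and any tree decomposition puts a clique entirely inside one bag — forcing width ≥ 4. The upper and lower bounds meet at 4, so that is the treewidth.

Treewidth 4.
One optimal decomposition is:
Bags: B1 = {0, 1, 3, 4, 5}  B2 = {1, 3, 4, 5, 6}  B3 = {1, 3, 4, 6, 9}  B4 = {0, 1, 4, 5, 7}  B5 = {1, 3, 4, 6, 8}  B6 = {1, 2, 3, 6, 9}
Tree: B1–B2, B2–B3, B1–B4, B2–B5, B3–B6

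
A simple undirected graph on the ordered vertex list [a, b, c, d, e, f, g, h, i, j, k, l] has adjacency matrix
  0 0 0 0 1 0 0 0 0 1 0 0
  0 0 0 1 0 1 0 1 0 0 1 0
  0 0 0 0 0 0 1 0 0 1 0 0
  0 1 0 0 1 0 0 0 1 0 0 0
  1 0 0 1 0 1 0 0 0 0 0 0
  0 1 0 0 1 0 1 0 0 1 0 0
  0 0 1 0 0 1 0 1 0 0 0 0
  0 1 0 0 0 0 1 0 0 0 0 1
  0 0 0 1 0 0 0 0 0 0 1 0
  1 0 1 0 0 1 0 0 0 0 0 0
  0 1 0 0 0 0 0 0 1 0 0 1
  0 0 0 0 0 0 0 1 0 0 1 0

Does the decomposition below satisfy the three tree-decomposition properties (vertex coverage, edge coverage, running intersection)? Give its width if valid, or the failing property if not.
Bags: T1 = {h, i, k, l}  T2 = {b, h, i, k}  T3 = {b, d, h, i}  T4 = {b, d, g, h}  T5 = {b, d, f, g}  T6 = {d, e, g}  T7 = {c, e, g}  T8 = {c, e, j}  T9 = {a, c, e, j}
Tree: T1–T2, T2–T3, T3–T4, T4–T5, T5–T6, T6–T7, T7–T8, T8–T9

No — edge (f,e) lies in no bag.

A tree decomposition must satisfy three properties: every vertex lies in some bag; for every edge, both endpoints lie together in some bag; and for every vertex, the bags containing it form a connected subtree. Here edge (f,e) lies in no bag, so the decomposition is invalid.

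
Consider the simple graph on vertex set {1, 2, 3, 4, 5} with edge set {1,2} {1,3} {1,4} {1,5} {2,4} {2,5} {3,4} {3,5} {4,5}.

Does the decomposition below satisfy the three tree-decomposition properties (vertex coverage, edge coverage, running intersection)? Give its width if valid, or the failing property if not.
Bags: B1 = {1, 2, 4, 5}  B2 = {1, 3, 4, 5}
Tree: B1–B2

Yes; width 3.

Vertex coverage: the bags together contain {1, 2, 3, 4, 5}, the full vertex set. Edge coverage: each edge of G has both endpoints in at least one bag. Running intersection: for every vertex, the bags containing it form a connected subtree. All three properties hold, so this is a valid tree decomposition of width max|bag| − 1 = 3, and hence tw(G) ≤ 3.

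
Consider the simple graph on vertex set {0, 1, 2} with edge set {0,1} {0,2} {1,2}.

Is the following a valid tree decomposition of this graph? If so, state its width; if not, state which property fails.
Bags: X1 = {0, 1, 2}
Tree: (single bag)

Vertex coverage: the bags together contain {0, 1, 2}, the full vertex set. Edge coverage: each edge of G has both endpoints in at least one bag. Running intersection: for every vertex, the bags containing it form a connected subtree. All three properties hold, so this is a valid tree decomposition of width max|bag| − 1 = 2, and hence tw(G) ≤ 2.

Yes; width 2.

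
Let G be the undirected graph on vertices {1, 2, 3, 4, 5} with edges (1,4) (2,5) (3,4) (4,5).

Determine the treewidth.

1

A width-1 tree decomposition is:
Bags: B1 = {4, 5}  B2 = {3, 4}  B3 = {1, 4}  B4 = {2, 5}
Tree: B1–B2, B2–B3, B1–B4
Each bag holds 2 vertices, so the decomposition has width 1, which upper-bounds the treewidth. Since G has at least one edge (e.g. 4–5), it is not an edgeless graph, so tw(G) ≥ 1. Hence tw(G) = 1 exactly.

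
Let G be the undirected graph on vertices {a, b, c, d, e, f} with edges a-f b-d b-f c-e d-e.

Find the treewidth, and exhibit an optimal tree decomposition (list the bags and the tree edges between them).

Treewidth 1.
One such decomposition:
Bags: B1 = {a, f}  B2 = {b, f}  B3 = {b, d}  B4 = {d, e}  B5 = {c, e}
Tree: B1–B2, B2–B3, B3–B4, B4–B5

Every bag has size at most 2, so the width is 2 − 1 = 1 and tw(G) ≤ 1. G has an edge, so its treewidth is at least 1. Hence tw(G) = 1 exactly.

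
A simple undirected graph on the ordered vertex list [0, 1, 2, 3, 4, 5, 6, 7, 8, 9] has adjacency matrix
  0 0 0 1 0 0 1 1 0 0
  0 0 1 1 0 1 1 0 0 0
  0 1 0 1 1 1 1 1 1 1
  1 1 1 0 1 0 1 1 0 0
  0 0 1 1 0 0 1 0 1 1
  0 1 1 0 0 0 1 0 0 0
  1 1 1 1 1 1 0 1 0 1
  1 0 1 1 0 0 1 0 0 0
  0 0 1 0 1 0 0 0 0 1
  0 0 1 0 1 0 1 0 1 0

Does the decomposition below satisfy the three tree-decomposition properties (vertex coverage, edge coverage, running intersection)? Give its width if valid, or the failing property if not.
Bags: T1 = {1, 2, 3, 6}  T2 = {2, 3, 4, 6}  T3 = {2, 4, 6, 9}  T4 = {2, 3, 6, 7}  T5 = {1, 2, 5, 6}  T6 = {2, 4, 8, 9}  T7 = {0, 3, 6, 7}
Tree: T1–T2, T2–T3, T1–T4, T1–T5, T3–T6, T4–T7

Yes; width 3.

Vertex coverage: the bags together contain {0, 1, 2, 3, 4, 5, 6, 7, 8, 9}, the full vertex set. Edge coverage: each edge of G has both endpoints in at least one bag. Running intersection: for every vertex, the bags containing it form a connected subtree. All three properties hold, so this is a valid tree decomposition of width max|bag| − 1 = 3, and hence tw(G) ≤ 3.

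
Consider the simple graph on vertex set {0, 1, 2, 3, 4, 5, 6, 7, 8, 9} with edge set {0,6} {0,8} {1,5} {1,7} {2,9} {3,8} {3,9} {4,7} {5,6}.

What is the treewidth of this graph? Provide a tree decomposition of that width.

Treewidth 1.
Bags: B1 = {4, 7}  B2 = {1, 7}  B3 = {1, 5}  B4 = {5, 6}  B5 = {0, 6}  B6 = {0, 8}  B7 = {3, 8}  B8 = {3, 9}  B9 = {2, 9}
Tree: B1–B2, B2–B3, B3–B4, B4–B5, B5–B6, B6–B7, B7–B8, B8–B9

Every bag has size at most 2, so the width is 2 − 1 = 1 and tw(G) ≤ 1. Since G has at least one edge (e.g. 4–7), it is not an edgeless graph, so tw(G) ≥ 1. Therefore the treewidth is 1.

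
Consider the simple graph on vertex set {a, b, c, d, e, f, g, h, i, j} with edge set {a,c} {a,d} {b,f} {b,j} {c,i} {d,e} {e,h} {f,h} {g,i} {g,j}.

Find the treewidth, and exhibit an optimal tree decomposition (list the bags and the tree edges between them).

Every bag has size at most 3, so the width is 3 − 1 = 2 and tw(G) ≤ 2. Since j–b–f–h–e–d–a–c–i–g–j is a cycle in G, G is not acyclic. Forests are exactly the graphs of treewidth ≤ 1, so tw(G) ≥ 2. Combining the bounds, tw(G) = 2.

Treewidth 2.
One optimal decomposition is:
Bags: B1 = {b, f, j}  B2 = {f, h, j}  B3 = {e, h, j}  B4 = {d, e, j}  B5 = {a, d, j}  B6 = {a, c, j}  B7 = {c, i, j}  B8 = {g, i, j}
Tree: B1–B2, B2–B3, B3–B4, B4–B5, B5–B6, B6–B7, B7–B8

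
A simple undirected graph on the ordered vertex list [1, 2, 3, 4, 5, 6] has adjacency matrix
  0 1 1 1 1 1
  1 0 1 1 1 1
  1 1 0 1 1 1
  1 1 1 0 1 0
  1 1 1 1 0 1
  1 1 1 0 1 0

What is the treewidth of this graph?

A width-4 tree decomposition is:
Bags: B1 = {1, 2, 3, 5, 6}  B2 = {1, 2, 3, 4, 5}
Tree: B1–B2
Every bag has size at most 5, so the width is 5 − 1 = 4 and tw(G) ≤ 4. For the lower bound, the 5 vertices {1, 2, 3, 4, 5} are pairwise adjacent, and any tree decomposition puts a clique entirely inside one bag — forcing width ≥ 4. Hence tw(G) = 4 exactly.

4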